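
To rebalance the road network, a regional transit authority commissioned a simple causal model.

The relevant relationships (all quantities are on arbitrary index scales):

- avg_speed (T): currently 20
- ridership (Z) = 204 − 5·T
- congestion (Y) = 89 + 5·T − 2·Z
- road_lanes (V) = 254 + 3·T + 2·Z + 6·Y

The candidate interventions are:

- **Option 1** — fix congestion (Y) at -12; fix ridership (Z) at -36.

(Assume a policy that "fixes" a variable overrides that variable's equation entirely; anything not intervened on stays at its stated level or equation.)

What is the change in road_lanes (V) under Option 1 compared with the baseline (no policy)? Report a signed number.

-238

Baseline:
  T = 20
  Z = 204 − 5·20 = 104
  Y = 89 + 5·20 − 2·104 = -19
  V = 254 + 3·20 + 2·104 + 6·(-19) = 408
Option 1 (Y := -12, Z := -36):
  T = 20
  Z = -36
  Y = -12
  V = 254 + 3·20 + 2·(-36) + 6·(-12) = 170
Change in V: 170 − 408 = -238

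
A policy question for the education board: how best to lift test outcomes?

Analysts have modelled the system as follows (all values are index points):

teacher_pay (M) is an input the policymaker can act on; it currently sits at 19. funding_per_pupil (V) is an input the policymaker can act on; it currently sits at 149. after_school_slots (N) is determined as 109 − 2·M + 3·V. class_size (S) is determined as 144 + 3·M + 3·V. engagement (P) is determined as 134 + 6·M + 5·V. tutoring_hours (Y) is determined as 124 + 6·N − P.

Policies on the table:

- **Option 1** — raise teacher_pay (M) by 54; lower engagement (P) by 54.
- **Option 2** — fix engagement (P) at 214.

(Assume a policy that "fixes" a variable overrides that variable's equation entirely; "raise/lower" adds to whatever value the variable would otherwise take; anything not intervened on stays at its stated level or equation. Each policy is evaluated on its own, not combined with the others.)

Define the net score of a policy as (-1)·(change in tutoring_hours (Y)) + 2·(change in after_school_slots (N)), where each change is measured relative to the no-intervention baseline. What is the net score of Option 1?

702

Baseline:
  M = 19
  V = 149
  N = 109 − 2·19 + 3·149 = 518
  P = 134 + 6·19 + 5·149 = 993
  Y = 124 + 6·518 − 993 = 2239
Option 1 (M + 54, P − 54):
  M = 19 + 54 = 73
  V = 149
  N = 109 − 2·73 + 3·149 = 410
  P = 134 + 6·73 + 5·149 (−54 from intervention) = 1263
  Y = 124 + 6·410 − 1263 = 1321
ΔY = 1321 − 2239 = -918; ΔN = 410 − 518 = -108
Score = (-1)·(-918) + 2·(-108) = 702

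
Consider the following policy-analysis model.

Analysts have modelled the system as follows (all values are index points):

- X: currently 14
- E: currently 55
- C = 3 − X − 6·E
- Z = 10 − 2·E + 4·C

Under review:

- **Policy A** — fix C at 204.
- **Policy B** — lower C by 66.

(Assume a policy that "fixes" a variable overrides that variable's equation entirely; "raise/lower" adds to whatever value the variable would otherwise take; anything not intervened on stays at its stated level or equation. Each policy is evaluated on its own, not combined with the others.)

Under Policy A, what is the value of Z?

Policy A (C := 204):
  X = 14
  E = 55
  C = 204
  Z = 10 − 2·55 + 4·204 = 716

716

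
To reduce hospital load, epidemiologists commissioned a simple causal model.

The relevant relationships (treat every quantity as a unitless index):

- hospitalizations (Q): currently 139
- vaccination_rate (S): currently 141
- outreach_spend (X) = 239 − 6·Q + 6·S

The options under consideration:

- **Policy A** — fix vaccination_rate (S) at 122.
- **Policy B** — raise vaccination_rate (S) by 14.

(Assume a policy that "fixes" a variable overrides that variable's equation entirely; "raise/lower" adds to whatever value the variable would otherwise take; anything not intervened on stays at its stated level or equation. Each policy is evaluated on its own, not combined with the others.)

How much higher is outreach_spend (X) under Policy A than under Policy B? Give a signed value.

-198

Policy A (S := 122):
  Q = 139
  S = 122
  X = 239 − 6·139 + 6·122 = 137
Policy B (S + 14):
  Q = 139
  S = 141 + 14 = 155
  X = 239 − 6·139 + 6·155 = 335
X: 137 − 335 = -198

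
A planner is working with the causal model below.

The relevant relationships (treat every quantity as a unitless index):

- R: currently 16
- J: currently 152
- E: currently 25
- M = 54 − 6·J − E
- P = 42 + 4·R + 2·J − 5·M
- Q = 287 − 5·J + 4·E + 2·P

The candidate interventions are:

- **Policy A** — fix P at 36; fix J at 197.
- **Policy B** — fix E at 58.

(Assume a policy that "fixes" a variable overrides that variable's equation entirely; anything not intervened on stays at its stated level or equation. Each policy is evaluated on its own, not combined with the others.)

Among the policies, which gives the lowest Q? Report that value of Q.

Policy A (P := 36, J := 197):
  R = 16
  J = 197
  E = 25
  M = 54 − 6·197 − 25 = -1153
  P = 36
  Q = 287 − 5·197 + 4·25 + 2·36 = -526
Policy B (E := 58):
  R = 16
  J = 152
  E = 58
  M = 54 − 6·152 − 58 = -916
  P = 42 + 4·16 + 2·152 − 5·(-916) = 4990
  Q = 287 − 5·152 + 4·58 + 2·4990 = 9739
Comparing — Policy A: Q=-526, Policy B: Q=9739. Lowest is -526 (Policy A).

-526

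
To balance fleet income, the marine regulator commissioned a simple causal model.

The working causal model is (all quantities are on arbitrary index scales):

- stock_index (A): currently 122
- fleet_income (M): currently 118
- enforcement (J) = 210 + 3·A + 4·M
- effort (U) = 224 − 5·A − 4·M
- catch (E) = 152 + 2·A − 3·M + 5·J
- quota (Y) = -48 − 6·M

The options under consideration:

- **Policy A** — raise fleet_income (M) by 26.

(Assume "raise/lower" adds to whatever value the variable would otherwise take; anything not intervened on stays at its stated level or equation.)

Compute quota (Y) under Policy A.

Policy A (M + 26):
  M = 118 + 26 = 144
  Y = -48 − 6·144 = -912

-912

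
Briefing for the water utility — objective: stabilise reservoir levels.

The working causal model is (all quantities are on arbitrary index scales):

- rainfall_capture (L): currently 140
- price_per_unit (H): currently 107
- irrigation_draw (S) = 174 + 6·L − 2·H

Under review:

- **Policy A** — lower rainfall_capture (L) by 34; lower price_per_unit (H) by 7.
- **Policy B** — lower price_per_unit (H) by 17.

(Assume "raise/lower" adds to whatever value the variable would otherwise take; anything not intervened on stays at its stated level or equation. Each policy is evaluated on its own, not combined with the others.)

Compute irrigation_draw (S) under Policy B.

834

Policy B (H − 17):
  L = 140
  H = 107 − 17 = 90
  S = 174 + 6·140 − 2·90 = 834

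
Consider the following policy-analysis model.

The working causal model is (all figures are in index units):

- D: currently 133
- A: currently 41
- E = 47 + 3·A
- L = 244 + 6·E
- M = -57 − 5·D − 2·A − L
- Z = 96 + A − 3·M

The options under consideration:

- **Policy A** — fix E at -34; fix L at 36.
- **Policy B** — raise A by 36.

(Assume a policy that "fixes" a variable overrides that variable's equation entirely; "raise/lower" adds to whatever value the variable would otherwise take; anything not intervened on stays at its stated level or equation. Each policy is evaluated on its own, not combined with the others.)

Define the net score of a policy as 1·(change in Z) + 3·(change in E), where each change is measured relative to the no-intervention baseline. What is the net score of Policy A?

Baseline:
  D = 133
  A = 41
  E = 47 + 3·41 = 170
  L = 244 + 6·170 = 1264
  M = -57 − 5·133 − 2·41 − 1264 = -2068
  Z = 96 + 41 − 3·(-2068) = 6341
Policy A (E := -34, L := 36):
  D = 133
  A = 41
  E = -34
  L = 36
  M = -57 − 5·133 − 2·41 − 36 = -840
  Z = 96 + 41 − 3·(-840) = 2657
ΔZ = 2657 − 6341 = -3684; ΔE = -34 − 170 = -204
Score = 1·(-3684) + 3·(-204) = -4296

-4296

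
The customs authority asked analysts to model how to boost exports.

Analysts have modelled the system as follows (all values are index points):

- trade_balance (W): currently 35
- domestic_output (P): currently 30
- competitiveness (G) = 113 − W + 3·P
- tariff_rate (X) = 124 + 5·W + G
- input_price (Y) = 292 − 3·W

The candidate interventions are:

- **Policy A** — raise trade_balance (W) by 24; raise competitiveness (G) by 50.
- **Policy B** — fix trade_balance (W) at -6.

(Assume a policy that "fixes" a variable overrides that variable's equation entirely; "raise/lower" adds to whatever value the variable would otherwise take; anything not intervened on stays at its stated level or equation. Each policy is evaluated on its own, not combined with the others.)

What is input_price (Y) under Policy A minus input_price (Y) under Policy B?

-195

Policy A (W + 24, G + 50):
  W = 35 + 24 = 59
  Y = 292 − 3·59 = 115
Policy B (W := -6):
  W = -6
  Y = 292 − 3·(-6) = 310
Y: 115 − 310 = -195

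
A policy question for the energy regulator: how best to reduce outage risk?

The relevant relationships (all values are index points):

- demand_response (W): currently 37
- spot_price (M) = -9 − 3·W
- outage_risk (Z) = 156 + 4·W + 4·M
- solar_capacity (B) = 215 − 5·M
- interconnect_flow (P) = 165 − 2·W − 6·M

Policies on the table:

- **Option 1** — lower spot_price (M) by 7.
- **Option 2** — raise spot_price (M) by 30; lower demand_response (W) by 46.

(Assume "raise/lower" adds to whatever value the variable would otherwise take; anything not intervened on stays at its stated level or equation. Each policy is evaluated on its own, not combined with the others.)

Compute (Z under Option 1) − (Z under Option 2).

-516

Option 1 (M − 7):
  W = 37
  M = -9 − 3·37 (−7 from intervention) = -127
  Z = 156 + 4·37 + 4·(-127) = -204
Option 2 (M + 30, W − 46):
  W = 37 − 46 = -9
  M = -9 − 3·(-9) (+30 from intervention) = 48
  Z = 156 + 4·(-9) + 4·48 = 312
Z: -204 − 312 = -516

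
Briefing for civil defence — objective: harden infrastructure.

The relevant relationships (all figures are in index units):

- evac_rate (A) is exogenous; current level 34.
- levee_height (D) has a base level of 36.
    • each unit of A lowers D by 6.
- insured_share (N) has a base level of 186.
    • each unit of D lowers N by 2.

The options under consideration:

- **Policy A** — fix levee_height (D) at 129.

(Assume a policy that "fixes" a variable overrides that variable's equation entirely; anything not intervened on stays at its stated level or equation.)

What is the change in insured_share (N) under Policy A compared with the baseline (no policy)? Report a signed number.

-594

Baseline:
  A = 34
  D = 36 − 6·34 = -168
  N = 186 − 2·(-168) = 522
Policy A (D := 129):
  A = 34
  D = 129
  N = 186 − 2·129 = -72
Change in N: -72 − 522 = -594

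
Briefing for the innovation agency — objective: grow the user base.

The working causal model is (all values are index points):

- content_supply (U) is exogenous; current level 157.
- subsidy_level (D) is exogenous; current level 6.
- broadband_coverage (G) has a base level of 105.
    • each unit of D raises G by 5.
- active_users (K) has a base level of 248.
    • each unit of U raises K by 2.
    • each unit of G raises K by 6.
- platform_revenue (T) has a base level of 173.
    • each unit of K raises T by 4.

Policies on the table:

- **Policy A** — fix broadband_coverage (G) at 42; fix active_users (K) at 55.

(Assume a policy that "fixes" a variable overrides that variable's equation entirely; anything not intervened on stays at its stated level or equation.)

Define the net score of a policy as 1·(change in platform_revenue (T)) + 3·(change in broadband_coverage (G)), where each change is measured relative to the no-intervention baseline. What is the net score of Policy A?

Baseline:
  U = 157
  D = 6
  G = 105 + 5·6 = 135
  K = 248 + 2·157 + 6·135 = 1372
  T = 173 + 4·1372 = 5661
Policy A (G := 42, K := 55):
  U = 157
  D = 6
  G = 42
  K = 55
  T = 173 + 4·55 = 393
ΔT = 393 − 5661 = -5268; ΔG = 42 − 135 = -93
Score = 1·(-5268) + 3·(-93) = -5547

-5547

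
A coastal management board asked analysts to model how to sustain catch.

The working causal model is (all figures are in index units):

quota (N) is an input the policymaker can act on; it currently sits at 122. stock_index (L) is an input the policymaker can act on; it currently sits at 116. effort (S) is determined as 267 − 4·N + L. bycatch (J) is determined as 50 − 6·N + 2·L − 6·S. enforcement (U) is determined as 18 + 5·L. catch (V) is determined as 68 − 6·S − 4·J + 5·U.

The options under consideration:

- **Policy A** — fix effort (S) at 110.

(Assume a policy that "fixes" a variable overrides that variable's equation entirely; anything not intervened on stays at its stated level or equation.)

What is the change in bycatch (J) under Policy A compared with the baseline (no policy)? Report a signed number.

Baseline:
  N = 122
  L = 116
  S = 267 − 4·122 + 116 = -105
  J = 50 − 6·122 + 2·116 − 6·(-105) = 180
Policy A (S := 110):
  N = 122
  L = 116
  S = 110
  J = 50 − 6·122 + 2·116 − 6·110 = -1110
Change in J: -1110 − 180 = -1290

-1290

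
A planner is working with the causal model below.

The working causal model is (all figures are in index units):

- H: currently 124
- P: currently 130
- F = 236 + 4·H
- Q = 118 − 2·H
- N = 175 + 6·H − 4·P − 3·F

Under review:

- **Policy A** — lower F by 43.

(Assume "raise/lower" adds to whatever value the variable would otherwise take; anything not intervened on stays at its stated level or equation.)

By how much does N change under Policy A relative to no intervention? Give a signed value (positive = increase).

129

Baseline:
  H = 124
  P = 130
  F = 236 + 4·124 = 732
  N = 175 + 6·124 − 4·130 − 3·732 = -1797
Policy A (F − 43):
  H = 124
  P = 130
  F = 236 + 4·124 (−43 from intervention) = 689
  N = 175 + 6·124 − 4·130 − 3·689 = -1668
Change in N: -1668 − (-1797) = 129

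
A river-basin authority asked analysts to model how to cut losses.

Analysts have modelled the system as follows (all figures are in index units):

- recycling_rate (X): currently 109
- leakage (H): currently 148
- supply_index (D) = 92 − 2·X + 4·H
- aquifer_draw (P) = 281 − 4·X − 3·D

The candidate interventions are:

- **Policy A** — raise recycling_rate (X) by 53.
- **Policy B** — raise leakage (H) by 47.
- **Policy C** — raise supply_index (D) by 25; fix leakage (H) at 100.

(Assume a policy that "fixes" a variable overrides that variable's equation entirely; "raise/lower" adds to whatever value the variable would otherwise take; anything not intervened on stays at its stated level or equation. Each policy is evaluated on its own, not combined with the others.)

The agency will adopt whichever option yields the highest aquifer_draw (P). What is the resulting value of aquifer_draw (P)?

-1052

Policy A (X + 53):
  X = 109 + 53 = 162
  H = 148
  D = 92 − 2·162 + 4·148 = 360
  P = 281 − 4·162 − 3·360 = -1447
Policy B (H + 47):
  X = 109
  H = 148 + 47 = 195
  D = 92 − 2·109 + 4·195 = 654
  P = 281 − 4·109 − 3·654 = -2117
Policy C (D + 25, H := 100):
  X = 109
  H = 100
  D = 92 − 2·109 + 4·100 (+25 from intervention) = 299
  P = 281 − 4·109 − 3·299 = -1052
Comparing — Policy A: P=-1447, Policy B: P=-2117, Policy C: P=-1052. Highest is -1052 (Policy C).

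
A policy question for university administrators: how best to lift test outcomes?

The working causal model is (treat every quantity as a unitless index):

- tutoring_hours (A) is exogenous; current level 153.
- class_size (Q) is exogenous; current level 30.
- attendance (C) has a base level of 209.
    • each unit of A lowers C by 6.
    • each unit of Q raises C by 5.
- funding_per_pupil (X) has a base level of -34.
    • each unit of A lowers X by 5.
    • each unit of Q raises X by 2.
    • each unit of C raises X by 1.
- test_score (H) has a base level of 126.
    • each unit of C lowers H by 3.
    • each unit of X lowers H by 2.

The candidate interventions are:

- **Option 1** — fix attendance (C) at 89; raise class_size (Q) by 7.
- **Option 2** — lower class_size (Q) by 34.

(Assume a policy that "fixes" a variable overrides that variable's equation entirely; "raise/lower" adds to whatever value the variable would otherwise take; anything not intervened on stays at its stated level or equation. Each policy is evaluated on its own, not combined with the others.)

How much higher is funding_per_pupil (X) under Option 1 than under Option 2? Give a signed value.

900

Option 1 (C := 89, Q + 7):
  A = 153
  Q = 30 + 7 = 37
  C = 89
  X = -34 − 5·153 + 2·37 + 89 = -636
Option 2 (Q − 34):
  A = 153
  Q = 30 − 34 = -4
  C = 209 − 6·153 + 5·(-4) = -729
  X = -34 − 5·153 + 2·(-4) + (-729) = -1536
X: -636 − (-1536) = 900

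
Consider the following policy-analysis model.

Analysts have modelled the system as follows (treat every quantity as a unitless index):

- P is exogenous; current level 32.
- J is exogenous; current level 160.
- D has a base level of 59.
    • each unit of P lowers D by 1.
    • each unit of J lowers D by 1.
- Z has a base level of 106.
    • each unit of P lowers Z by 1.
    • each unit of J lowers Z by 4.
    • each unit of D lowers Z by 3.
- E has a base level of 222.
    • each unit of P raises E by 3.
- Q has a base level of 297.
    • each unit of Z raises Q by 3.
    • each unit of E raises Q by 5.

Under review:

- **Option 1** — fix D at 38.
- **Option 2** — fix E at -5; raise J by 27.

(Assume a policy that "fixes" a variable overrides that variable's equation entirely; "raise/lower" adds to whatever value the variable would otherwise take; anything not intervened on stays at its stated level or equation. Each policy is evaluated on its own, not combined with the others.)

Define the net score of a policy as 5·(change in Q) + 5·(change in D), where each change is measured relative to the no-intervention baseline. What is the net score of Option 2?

-8615

Baseline:
  P = 32
  J = 160
  D = 59 − 32 − 160 = -133
  Z = 106 − 32 − 4·160 − 3·(-133) = -167
  E = 222 + 3·32 = 318
  Q = 297 + 3·(-167) + 5·318 = 1386
Option 2 (E := -5, J + 27):
  P = 32
  J = 160 + 27 = 187
  D = 59 − 32 − 187 = -160
  Z = 106 − 32 − 4·187 − 3·(-160) = -194
  E = -5
  Q = 297 + 3·(-194) + 5·(-5) = -310
ΔQ = -310 − 1386 = -1696; ΔD = -160 − (-133) = -27
Score = 5·(-1696) + 5·(-27) = -8615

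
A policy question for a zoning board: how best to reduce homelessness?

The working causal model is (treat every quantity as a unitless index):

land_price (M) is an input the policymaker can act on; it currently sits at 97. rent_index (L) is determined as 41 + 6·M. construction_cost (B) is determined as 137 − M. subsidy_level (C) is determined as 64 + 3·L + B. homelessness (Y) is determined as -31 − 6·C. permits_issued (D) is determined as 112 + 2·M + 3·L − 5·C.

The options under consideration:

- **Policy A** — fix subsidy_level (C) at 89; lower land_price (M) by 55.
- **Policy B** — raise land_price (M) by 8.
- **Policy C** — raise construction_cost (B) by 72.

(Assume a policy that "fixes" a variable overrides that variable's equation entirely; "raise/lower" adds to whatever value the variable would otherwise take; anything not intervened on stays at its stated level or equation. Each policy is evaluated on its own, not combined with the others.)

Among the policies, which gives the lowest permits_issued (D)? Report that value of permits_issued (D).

-8210

Policy A (C := 89, M − 55):
  M = 97 − 55 = 42
  L = 41 + 6·42 = 293
  B = 137 − 42 = 95
  C = 89
  D = 112 + 2·42 + 3·293 − 5·89 = 630
Policy B (M + 8):
  M = 97 + 8 = 105
  L = 41 + 6·105 = 671
  B = 137 − 105 = 32
  C = 64 + 3·671 + 32 = 2109
  D = 112 + 2·105 + 3·671 − 5·2109 = -8210
Policy C (B + 72):
  M = 97
  L = 41 + 6·97 = 623
  B = 137 − 97 (+72 from intervention) = 112
  C = 64 + 3·623 + 112 = 2045
  D = 112 + 2·97 + 3·623 − 5·2045 = -8050
Comparing — Policy A: D=630, Policy B: D=-8210, Policy C: D=-8050. Lowest is -8210 (Policy B).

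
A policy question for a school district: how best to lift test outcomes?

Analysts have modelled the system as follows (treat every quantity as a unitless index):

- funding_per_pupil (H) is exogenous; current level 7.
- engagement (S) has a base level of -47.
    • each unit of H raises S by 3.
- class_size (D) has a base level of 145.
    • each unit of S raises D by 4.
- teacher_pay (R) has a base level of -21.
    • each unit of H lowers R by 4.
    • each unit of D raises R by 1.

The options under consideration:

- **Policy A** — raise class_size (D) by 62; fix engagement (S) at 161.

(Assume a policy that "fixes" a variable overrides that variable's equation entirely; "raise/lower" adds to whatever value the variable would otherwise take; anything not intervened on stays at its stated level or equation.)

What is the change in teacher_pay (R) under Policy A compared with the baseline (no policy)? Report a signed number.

Baseline:
  H = 7
  S = -47 + 3·7 = -26
  D = 145 + 4·(-26) = 41
  R = -21 − 4·7 + 41 = -8
Policy A (D + 62, S := 161):
  H = 7
  S = 161
  D = 145 + 4·161 (+62 from intervention) = 851
  R = -21 − 4·7 + 851 = 802
Change in R: 802 − (-8) = 810

810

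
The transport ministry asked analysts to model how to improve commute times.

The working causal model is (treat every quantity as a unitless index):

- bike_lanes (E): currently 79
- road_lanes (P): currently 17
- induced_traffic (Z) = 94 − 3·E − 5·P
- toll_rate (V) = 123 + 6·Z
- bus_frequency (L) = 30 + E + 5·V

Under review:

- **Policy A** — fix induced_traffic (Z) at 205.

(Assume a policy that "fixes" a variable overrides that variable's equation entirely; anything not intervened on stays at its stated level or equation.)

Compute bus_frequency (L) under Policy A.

Policy A (Z := 205):
  E = 79
  P = 17
  Z = 205
  V = 123 + 6·205 = 1353
  L = 30 + 79 + 5·1353 = 6874

6874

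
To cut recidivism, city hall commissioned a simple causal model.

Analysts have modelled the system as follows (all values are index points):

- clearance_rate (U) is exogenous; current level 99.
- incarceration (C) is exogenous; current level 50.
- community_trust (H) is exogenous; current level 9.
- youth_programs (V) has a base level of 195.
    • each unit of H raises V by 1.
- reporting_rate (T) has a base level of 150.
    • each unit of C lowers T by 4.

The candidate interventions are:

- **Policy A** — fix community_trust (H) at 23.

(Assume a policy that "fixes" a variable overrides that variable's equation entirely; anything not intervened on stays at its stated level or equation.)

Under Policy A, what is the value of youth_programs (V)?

Policy A (H := 23):
  H = 23
  V = 195 + 23 = 218

218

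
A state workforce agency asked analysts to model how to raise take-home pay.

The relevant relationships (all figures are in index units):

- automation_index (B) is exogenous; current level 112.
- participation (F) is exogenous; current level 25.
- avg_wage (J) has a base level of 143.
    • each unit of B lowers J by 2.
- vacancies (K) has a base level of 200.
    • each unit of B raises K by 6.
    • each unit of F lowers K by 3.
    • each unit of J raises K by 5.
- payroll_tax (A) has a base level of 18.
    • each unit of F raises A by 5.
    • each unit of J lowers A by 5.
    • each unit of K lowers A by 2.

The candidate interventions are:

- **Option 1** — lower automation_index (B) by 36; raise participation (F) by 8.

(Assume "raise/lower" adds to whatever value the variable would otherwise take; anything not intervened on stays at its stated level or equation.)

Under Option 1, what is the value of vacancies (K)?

Option 1 (B − 36, F + 8):
  B = 112 − 36 = 76
  F = 25 + 8 = 33
  J = 143 − 2·76 = -9
  K = 200 + 6·76 − 3·33 + 5·(-9) = 512

512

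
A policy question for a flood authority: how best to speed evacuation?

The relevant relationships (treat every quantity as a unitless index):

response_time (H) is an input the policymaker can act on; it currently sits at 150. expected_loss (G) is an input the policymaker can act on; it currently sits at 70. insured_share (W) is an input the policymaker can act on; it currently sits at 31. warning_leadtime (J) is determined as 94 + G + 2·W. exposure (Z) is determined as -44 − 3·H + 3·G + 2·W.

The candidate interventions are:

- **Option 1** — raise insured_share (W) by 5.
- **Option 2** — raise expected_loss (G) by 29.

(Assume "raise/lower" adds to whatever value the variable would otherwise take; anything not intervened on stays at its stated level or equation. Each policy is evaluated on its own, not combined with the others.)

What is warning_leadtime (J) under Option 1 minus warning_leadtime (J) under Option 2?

Option 1 (W + 5):
  G = 70
  W = 31 + 5 = 36
  J = 94 + 70 + 2·36 = 236
Option 2 (G + 29):
  G = 70 + 29 = 99
  W = 31
  J = 94 + 99 + 2·31 = 255
J: 236 − 255 = -19

-19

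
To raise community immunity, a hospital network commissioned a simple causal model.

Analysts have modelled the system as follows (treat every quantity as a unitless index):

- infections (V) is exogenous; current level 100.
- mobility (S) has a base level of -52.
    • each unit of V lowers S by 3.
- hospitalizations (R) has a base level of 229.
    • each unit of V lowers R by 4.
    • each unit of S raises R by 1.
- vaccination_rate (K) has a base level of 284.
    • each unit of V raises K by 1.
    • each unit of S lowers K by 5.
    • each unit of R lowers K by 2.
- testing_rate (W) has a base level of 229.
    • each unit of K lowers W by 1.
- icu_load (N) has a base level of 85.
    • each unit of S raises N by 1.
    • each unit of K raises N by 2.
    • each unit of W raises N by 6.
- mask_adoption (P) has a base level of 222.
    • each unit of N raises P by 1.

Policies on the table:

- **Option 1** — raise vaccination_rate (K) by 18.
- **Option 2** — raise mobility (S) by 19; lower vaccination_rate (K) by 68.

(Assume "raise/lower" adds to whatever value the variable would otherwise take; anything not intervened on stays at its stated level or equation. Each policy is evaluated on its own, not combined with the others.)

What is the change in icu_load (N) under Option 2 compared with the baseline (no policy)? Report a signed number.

823

Baseline:
  V = 100
  S = -52 − 3·100 = -352
  R = 229 − 4·100 + (-352) = -523
  K = 284 + 100 − 5·(-352) − 2·(-523) = 3190
  W = 229 − 3190 = -2961
  N = 85 + (-352) + 2·3190 + 6·(-2961) = -11653
Option 2 (S + 19, K − 68):
  V = 100
  S = -52 − 3·100 (+19 from intervention) = -333
  R = 229 − 4·100 + (-333) = -504
  K = 284 + 100 − 5·(-333) − 2·(-504) (−68 from intervention) = 2989
  W = 229 − 2989 = -2760
  N = 85 + (-333) + 2·2989 + 6·(-2760) = -10830
Change in N: -10830 − (-11653) = 823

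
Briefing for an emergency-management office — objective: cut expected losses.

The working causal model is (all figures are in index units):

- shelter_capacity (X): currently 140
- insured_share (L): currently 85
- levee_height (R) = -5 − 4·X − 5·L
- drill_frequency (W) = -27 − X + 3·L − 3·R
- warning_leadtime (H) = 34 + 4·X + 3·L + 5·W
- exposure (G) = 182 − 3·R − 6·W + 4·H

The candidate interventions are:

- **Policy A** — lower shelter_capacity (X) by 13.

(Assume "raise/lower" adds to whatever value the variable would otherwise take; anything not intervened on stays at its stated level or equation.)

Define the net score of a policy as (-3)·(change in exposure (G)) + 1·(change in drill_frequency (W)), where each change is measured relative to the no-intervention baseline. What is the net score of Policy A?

Baseline:
  X = 140
  L = 85
  R = -5 − 4·140 − 5·85 = -990
  W = -27 − 140 + 3·85 − 3·(-990) = 3058
  H = 34 + 4·140 + 3·85 + 5·3058 = 16139
  G = 182 − 3·(-990) − 6·3058 + 4·16139 = 49360
Policy A (X − 13):
  X = 140 − 13 = 127
  L = 85
  R = -5 − 4·127 − 5·85 = -938
  W = -27 − 127 + 3·85 − 3·(-938) = 2915
  H = 34 + 4·127 + 3·85 + 5·2915 = 15372
  G = 182 − 3·(-938) − 6·2915 + 4·15372 = 46994
ΔG = 46994 − 49360 = -2366; ΔW = 2915 − 3058 = -143
Score = (-3)·(-2366) + 1·(-143) = 6955

6955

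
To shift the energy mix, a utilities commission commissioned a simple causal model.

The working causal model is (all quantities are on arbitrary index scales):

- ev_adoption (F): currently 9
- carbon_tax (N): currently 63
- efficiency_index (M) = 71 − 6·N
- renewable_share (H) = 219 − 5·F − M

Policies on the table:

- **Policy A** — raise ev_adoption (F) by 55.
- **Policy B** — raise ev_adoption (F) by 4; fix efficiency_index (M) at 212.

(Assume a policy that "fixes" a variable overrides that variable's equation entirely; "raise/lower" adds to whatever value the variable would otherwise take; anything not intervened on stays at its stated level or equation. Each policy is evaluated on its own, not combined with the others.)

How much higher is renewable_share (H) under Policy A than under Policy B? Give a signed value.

Policy A (F + 55):
  F = 9 + 55 = 64
  N = 63
  M = 71 − 6·63 = -307
  H = 219 − 5·64 − (-307) = 206
Policy B (F + 4, M := 212):
  F = 9 + 4 = 13
  N = 63
  M = 212
  H = 219 − 5·13 − 212 = -58
H: 206 − (-58) = 264

264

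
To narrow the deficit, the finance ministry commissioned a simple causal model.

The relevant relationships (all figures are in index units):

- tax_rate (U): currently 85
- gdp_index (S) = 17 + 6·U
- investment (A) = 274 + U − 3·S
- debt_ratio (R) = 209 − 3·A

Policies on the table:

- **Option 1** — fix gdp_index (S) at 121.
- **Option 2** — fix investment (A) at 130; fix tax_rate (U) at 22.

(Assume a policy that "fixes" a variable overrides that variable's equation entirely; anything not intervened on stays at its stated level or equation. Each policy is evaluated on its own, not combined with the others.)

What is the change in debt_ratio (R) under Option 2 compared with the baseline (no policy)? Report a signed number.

Baseline:
  U = 85
  S = 17 + 6·85 = 527
  A = 274 + 85 − 3·527 = -1222
  R = 209 − 3·(-1222) = 3875
Option 2 (A := 130, U := 22):
  U = 22
  S = 17 + 6·22 = 149
  A = 130
  R = 209 − 3·130 = -181
Change in R: -181 − 3875 = -4056

-4056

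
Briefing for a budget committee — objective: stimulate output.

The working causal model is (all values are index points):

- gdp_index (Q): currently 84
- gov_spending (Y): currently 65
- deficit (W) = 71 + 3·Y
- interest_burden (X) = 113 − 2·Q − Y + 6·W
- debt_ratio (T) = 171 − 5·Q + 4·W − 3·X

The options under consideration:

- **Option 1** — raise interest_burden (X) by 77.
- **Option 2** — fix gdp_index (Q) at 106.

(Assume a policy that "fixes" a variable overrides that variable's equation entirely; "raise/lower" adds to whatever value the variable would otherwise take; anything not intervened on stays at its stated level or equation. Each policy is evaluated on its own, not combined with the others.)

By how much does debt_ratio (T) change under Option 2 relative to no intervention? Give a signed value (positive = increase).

Baseline:
  Q = 84
  Y = 65
  W = 71 + 3·65 = 266
  X = 113 − 2·84 − 65 + 6·266 = 1476
  T = 171 − 5·84 + 4·266 − 3·1476 = -3613
Option 2 (Q := 106):
  Q = 106
  Y = 65
  W = 71 + 3·65 = 266
  X = 113 − 2·106 − 65 + 6·266 = 1432
  T = 171 − 5·106 + 4·266 − 3·1432 = -3591
Change in T: -3591 − (-3613) = 22

22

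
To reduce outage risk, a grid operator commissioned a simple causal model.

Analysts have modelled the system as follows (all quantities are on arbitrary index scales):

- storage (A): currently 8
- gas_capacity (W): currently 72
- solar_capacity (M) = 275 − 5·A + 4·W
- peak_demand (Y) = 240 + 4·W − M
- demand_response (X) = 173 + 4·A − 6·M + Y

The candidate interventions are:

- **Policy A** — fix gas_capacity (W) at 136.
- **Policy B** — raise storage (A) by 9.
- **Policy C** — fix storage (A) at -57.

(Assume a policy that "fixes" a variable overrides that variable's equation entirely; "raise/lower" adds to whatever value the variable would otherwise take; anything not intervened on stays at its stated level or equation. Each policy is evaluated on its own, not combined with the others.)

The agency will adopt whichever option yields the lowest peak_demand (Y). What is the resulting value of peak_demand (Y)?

-320

Policy A (W := 136):
  A = 8
  W = 136
  M = 275 − 5·8 + 4·136 = 779
  Y = 240 + 4·136 − 779 = 5
Policy B (A + 9):
  A = 8 + 9 = 17
  W = 72
  M = 275 − 5·17 + 4·72 = 478
  Y = 240 + 4·72 − 478 = 50
Policy C (A := -57):
  A = -57
  W = 72
  M = 275 − 5·(-57) + 4·72 = 848
  Y = 240 + 4·72 − 848 = -320
Comparing — Policy A: Y=5, Policy B: Y=50, Policy C: Y=-320. Lowest is -320 (Policy C).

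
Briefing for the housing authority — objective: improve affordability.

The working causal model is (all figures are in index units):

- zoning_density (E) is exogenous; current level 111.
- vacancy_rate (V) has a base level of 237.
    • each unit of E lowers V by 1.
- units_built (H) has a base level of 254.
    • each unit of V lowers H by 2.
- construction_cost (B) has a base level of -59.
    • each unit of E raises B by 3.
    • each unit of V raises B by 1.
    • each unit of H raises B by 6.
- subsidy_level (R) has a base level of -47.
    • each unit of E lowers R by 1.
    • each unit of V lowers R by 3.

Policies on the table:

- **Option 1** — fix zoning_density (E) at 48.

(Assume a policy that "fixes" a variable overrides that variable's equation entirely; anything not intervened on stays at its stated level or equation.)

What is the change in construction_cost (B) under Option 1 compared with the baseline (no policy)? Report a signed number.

Baseline:
  E = 111
  V = 237 − 111 = 126
  H = 254 − 2·126 = 2
  B = -59 + 3·111 + 126 + 6·2 = 412
Option 1 (E := 48):
  E = 48
  V = 237 − 48 = 189
  H = 254 − 2·189 = -124
  B = -59 + 3·48 + 189 + 6·(-124) = -470
Change in B: -470 − 412 = -882

-882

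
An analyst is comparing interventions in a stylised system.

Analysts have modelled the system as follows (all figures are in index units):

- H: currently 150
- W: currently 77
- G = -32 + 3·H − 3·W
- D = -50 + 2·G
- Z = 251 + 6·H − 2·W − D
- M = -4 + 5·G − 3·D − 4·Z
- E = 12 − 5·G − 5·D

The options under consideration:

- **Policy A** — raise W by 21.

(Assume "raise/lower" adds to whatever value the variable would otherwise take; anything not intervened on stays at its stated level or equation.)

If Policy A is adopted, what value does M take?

Policy A (W + 21):
  H = 150
  W = 77 + 21 = 98
  G = -32 + 3·150 − 3·98 = 124
  D = -50 + 2·124 = 198
  Z = 251 + 6·150 − 2·98 − 198 = 757
  M = -4 + 5·124 − 3·198 − 4·757 = -3006

-3006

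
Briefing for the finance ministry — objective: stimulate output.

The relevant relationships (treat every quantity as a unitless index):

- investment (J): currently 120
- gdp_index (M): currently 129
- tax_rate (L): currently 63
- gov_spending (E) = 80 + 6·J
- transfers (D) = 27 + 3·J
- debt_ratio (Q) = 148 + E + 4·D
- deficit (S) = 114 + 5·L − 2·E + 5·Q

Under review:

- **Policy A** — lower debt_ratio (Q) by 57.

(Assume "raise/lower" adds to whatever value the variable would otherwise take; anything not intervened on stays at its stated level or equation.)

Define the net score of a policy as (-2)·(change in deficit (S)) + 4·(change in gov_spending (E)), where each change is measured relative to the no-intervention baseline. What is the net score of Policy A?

570

Baseline:
  J = 120
  L = 63
  E = 80 + 6·120 = 800
  D = 27 + 3·120 = 387
  Q = 148 + 800 + 4·387 = 2496
  S = 114 + 5·63 − 2·800 + 5·2496 = 11309
Policy A (Q − 57):
  J = 120
  L = 63
  E = 80 + 6·120 = 800
  D = 27 + 3·120 = 387
  Q = 148 + 800 + 4·387 (−57 from intervention) = 2439
  S = 114 + 5·63 − 2·800 + 5·2439 = 11024
ΔS = 11024 − 11309 = -285; ΔE = 800 − 800 = 0
Score = (-2)·(-285) + 4·0 = 570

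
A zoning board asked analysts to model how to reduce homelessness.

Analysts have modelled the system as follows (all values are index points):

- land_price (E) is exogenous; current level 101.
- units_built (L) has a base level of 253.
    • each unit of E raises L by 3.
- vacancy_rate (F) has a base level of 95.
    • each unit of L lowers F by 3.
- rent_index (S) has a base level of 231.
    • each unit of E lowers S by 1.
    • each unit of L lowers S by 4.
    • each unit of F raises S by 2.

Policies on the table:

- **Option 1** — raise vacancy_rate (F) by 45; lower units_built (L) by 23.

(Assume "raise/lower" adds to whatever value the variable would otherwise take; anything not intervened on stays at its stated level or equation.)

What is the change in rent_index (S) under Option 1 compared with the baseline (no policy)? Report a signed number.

Baseline:
  E = 101
  L = 253 + 3·101 = 556
  F = 95 − 3·556 = -1573
  S = 231 − 101 − 4·556 + 2·(-1573) = -5240
Option 1 (F + 45, L − 23):
  E = 101
  L = 253 + 3·101 (−23 from intervention) = 533
  F = 95 − 3·533 (+45 from intervention) = -1459
  S = 231 − 101 − 4·533 + 2·(-1459) = -4920
Change in S: -4920 − (-5240) = 320

320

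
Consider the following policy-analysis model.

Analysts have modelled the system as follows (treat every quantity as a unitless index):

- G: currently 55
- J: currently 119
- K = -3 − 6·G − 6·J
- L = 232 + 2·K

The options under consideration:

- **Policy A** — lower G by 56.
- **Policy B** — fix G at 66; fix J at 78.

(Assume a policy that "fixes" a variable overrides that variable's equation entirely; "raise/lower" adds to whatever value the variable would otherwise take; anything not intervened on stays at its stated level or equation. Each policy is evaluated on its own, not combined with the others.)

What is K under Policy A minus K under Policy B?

Policy A (G − 56):
  G = 55 − 56 = -1
  J = 119
  K = -3 − 6·(-1) − 6·119 = -711
Policy B (G := 66, J := 78):
  G = 66
  J = 78
  K = -3 − 6·66 − 6·78 = -867
K: -711 − (-867) = 156

156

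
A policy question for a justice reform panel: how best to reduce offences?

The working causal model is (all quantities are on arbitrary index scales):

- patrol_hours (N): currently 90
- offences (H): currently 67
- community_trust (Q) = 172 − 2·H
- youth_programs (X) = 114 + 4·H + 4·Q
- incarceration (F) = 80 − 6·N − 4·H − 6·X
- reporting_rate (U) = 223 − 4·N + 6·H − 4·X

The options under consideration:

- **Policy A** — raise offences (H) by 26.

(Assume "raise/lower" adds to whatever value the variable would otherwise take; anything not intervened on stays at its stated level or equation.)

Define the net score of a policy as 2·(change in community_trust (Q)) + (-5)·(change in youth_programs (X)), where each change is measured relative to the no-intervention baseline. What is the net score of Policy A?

Baseline:
  H = 67
  Q = 172 − 2·67 = 38
  X = 114 + 4·67 + 4·38 = 534
Policy A (H + 26):
  H = 67 + 26 = 93
  Q = 172 − 2·93 = -14
  X = 114 + 4·93 + 4·(-14) = 430
ΔQ = -14 − 38 = -52; ΔX = 430 − 534 = -104
Score = 2·(-52) + (-5)·(-104) = 416

416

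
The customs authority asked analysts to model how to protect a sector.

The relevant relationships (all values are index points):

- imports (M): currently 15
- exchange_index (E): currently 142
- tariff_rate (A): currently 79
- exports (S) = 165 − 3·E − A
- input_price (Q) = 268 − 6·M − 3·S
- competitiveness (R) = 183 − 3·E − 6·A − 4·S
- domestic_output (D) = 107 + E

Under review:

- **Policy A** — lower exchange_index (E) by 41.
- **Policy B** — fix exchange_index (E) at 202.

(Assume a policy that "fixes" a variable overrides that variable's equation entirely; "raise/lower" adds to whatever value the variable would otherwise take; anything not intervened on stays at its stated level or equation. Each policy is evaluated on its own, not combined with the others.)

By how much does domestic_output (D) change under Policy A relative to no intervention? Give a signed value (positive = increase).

-41

Baseline:
  E = 142
  D = 107 + 142 = 249
Policy A (E − 41):
  E = 142 − 41 = 101
  D = 107 + 101 = 208
Change in D: 208 − 249 = -41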